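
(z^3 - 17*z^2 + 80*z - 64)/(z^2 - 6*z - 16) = (z^2 - 9*z + 8)/(z + 2)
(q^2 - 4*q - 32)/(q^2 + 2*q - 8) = (q - 8)/(q - 2)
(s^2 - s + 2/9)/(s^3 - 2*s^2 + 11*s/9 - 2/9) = 1/(s - 1)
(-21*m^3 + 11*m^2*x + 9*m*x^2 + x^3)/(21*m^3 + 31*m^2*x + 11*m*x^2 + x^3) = (-m + x)/(m + x)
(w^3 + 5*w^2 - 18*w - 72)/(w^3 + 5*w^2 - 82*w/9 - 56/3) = 9*(w^2 - w - 12)/(9*w^2 - 9*w - 28)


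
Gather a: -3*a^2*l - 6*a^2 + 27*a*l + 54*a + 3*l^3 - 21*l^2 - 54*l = a^2*(-3*l - 6) + a*(27*l + 54) + 3*l^3 - 21*l^2 - 54*l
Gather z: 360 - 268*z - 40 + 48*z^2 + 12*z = 48*z^2 - 256*z + 320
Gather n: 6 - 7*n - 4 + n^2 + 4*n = n^2 - 3*n + 2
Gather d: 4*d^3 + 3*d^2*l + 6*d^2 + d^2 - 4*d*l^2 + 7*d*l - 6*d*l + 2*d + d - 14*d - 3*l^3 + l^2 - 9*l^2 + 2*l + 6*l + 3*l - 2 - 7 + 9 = 4*d^3 + d^2*(3*l + 7) + d*(-4*l^2 + l - 11) - 3*l^3 - 8*l^2 + 11*l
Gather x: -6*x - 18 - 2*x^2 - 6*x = -2*x^2 - 12*x - 18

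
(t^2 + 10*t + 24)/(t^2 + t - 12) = (t + 6)/(t - 3)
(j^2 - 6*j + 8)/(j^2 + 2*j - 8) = (j - 4)/(j + 4)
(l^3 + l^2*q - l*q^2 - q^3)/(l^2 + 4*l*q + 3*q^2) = (l^2 - q^2)/(l + 3*q)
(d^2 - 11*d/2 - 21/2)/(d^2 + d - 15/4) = 2*(2*d^2 - 11*d - 21)/(4*d^2 + 4*d - 15)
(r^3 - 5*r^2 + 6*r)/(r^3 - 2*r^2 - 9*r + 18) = r/(r + 3)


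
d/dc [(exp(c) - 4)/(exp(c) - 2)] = 2*exp(c)/(exp(c) - 2)^2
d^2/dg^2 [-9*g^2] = -18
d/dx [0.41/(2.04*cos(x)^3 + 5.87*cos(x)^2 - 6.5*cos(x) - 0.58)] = (2.5092*cos(x)^2 + 4.8134*cos(x) - 2.665)*sin(x)/(2.04*cos(x)^3 + 5.87*cos(x)^2 - 6.5*cos(x) - 0.58)^2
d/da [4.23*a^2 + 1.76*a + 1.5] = 8.46*a + 1.76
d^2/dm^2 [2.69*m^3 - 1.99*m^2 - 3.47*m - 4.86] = 16.14*m - 3.98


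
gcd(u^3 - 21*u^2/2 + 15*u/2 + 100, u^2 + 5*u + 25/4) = u + 5/2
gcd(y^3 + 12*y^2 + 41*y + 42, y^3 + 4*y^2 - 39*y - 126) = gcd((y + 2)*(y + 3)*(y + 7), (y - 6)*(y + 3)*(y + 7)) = y^2 + 10*y + 21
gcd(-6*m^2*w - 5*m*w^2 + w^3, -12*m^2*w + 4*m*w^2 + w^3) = w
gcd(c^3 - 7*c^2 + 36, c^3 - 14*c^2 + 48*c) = c - 6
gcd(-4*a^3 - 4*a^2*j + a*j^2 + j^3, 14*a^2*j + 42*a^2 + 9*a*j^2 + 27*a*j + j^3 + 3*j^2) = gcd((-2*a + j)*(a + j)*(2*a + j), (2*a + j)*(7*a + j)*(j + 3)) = 2*a + j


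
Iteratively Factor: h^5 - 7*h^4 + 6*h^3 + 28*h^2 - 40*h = (h - 2)*(h^4 - 5*h^3 - 4*h^2 + 20*h) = (h - 5)*(h - 2)*(h^3 - 4*h) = (h - 5)*(h - 2)*(h + 2)*(h^2 - 2*h) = h*(h - 5)*(h - 2)*(h + 2)*(h - 2)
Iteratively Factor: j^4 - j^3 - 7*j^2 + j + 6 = (j - 3)*(j^3 + 2*j^2 - j - 2) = (j - 3)*(j - 1)*(j^2 + 3*j + 2) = (j - 3)*(j - 1)*(j + 2)*(j + 1)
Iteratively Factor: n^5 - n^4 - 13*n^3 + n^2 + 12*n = (n)*(n^4 - n^3 - 13*n^2 + n + 12) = n*(n - 1)*(n^3 - 13*n - 12) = n*(n - 1)*(n + 3)*(n^2 - 3*n - 4) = n*(n - 1)*(n + 1)*(n + 3)*(n - 4)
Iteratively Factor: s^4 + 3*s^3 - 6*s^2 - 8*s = (s)*(s^3 + 3*s^2 - 6*s - 8) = s*(s + 4)*(s^2 - s - 2) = s*(s + 1)*(s + 4)*(s - 2)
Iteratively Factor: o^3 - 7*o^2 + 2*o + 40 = (o + 2)*(o^2 - 9*o + 20) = (o - 5)*(o + 2)*(o - 4)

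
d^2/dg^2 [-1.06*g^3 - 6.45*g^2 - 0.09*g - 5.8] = -6.36*g - 12.9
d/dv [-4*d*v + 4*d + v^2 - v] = -4*d + 2*v - 1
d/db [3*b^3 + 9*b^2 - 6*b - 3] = 9*b^2 + 18*b - 6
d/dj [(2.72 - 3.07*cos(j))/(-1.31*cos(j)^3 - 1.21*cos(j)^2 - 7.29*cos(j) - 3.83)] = (8.0434*cos(j)^3 - 6.9749*cos(j)^2 - 6.5824*cos(j) - 31.5869)*sin(j)/(1.7161*cos(j)^6 + 3.1702*cos(j)^5 + 20.5639*cos(j)^4 + 27.6764*cos(j)^3 + 62.4127*cos(j)^2 + 55.8414*cos(j) + 14.6689)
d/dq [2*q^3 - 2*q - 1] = 6*q^2 - 2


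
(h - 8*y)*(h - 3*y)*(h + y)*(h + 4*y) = h^4 - 6*h^3*y - 27*h^2*y^2 + 76*h*y^3 + 96*y^4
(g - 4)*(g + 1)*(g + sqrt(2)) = g^3 - 3*g^2 + sqrt(2)*g^2 - 3*sqrt(2)*g - 4*g - 4*sqrt(2)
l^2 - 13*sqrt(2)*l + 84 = (l - 7*sqrt(2))*(l - 6*sqrt(2))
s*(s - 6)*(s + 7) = s^3 + s^2 - 42*s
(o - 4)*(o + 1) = o^2 - 3*o - 4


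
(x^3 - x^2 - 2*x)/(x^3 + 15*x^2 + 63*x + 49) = x*(x - 2)/(x^2 + 14*x + 49)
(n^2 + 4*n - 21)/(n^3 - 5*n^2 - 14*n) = (-n^2 - 4*n + 21)/(n*(-n^2 + 5*n + 14))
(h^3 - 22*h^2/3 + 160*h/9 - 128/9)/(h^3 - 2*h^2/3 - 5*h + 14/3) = (9*h^2 - 48*h + 64)/(3*(3*h^2 + 4*h - 7))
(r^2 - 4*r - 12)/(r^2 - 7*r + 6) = (r + 2)/(r - 1)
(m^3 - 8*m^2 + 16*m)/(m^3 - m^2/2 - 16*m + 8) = 2*m*(m - 4)/(2*m^2 + 7*m - 4)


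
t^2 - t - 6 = (t - 3)*(t + 2)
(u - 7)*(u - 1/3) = u^2 - 22*u/3 + 7/3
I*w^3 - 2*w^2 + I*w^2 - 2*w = w*(w + 2*I)*(I*w + I)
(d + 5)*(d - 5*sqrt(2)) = d^2 - 5*sqrt(2)*d + 5*d - 25*sqrt(2)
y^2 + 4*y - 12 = (y - 2)*(y + 6)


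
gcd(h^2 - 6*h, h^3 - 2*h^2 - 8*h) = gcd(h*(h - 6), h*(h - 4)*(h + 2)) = h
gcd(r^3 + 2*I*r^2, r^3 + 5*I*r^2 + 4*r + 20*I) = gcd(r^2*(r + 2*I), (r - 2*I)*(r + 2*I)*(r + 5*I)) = r + 2*I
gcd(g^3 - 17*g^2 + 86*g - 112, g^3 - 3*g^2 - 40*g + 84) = g^2 - 9*g + 14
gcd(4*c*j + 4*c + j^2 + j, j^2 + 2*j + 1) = j + 1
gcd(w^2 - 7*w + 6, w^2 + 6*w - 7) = w - 1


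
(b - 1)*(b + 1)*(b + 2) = b^3 + 2*b^2 - b - 2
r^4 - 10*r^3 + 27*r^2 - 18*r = r*(r - 6)*(r - 3)*(r - 1)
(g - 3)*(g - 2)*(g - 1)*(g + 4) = g^4 - 2*g^3 - 13*g^2 + 38*g - 24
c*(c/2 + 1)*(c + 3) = c^3/2 + 5*c^2/2 + 3*c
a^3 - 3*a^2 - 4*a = a*(a - 4)*(a + 1)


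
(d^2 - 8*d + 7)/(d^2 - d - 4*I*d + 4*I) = (d - 7)/(d - 4*I)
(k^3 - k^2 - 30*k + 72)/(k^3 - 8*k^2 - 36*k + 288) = (k^2 - 7*k + 12)/(k^2 - 14*k + 48)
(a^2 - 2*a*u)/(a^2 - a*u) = (a - 2*u)/(a - u)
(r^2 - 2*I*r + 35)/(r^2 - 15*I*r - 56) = (r + 5*I)/(r - 8*I)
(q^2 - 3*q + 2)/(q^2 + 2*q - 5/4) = 4*(q^2 - 3*q + 2)/(4*q^2 + 8*q - 5)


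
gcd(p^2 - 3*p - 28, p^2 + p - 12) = p + 4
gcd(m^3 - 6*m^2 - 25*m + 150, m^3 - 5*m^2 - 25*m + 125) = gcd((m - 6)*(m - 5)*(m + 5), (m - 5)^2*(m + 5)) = m^2 - 25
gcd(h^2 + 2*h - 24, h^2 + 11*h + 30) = h + 6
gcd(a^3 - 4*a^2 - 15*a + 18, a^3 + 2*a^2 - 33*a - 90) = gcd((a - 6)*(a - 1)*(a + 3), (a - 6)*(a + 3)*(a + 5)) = a^2 - 3*a - 18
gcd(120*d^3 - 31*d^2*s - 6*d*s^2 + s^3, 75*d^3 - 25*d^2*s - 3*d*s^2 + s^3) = -15*d^2 + 2*d*s + s^2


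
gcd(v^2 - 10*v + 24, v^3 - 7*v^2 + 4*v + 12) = v - 6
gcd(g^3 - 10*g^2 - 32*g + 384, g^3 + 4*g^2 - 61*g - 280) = g - 8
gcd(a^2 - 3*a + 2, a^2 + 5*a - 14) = a - 2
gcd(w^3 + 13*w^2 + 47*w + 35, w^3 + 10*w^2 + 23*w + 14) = w^2 + 8*w + 7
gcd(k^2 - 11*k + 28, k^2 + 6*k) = 1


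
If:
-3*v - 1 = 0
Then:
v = -1/3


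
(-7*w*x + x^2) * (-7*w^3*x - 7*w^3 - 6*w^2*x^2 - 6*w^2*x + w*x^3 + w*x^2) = 49*w^4*x^2 + 49*w^4*x + 35*w^3*x^3 + 35*w^3*x^2 - 13*w^2*x^4 - 13*w^2*x^3 + w*x^5 + w*x^4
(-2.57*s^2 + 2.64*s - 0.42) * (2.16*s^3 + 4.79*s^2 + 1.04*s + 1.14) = -5.5512*s^5 - 6.6079*s^4 + 9.0656*s^3 - 2.196*s^2 + 2.5728*s - 0.4788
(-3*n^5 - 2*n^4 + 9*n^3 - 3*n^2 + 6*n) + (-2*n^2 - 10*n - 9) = -3*n^5 - 2*n^4 + 9*n^3 - 5*n^2 - 4*n - 9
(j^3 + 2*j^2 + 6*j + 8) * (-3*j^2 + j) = -3*j^5 - 5*j^4 - 16*j^3 - 18*j^2 + 8*j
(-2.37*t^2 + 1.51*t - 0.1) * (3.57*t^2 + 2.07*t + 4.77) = -8.4609*t^4 + 0.4848*t^3 - 8.5362*t^2 + 6.9957*t - 0.477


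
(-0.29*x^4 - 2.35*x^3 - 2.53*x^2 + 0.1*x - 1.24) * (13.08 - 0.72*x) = 0.2088*x^5 - 2.1012*x^4 - 28.9164*x^3 - 33.1644*x^2 + 2.2008*x - 16.2192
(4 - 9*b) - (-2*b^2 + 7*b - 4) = 2*b^2 - 16*b + 8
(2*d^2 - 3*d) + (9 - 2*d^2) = 9 - 3*d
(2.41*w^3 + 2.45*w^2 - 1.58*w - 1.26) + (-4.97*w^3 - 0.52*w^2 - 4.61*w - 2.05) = -2.56*w^3 + 1.93*w^2 - 6.19*w - 3.31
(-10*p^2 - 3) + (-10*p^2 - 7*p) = -20*p^2 - 7*p - 3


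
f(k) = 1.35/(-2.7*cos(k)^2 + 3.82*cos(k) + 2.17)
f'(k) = 1.35*(-5.4*sin(k)*cos(k) + 3.82*sin(k))/(-2.7*cos(k)^2 + 3.82*cos(k) + 2.17)^2 = (5.157 - 7.29*cos(k))*sin(k)/(-2.7*cos(k)^2 + 3.82*cos(k) + 2.17)^2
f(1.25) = 0.43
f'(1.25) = 0.28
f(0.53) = 0.39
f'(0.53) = -0.05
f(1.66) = 0.75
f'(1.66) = 1.77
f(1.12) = 0.41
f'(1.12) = 0.16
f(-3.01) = -0.32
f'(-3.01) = -0.09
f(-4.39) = 1.96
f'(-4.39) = 14.93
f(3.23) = -0.31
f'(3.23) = -0.06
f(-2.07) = -4.86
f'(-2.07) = -98.57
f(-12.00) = 0.39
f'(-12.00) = -0.04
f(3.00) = -0.32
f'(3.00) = 0.10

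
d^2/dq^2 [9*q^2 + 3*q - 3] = 18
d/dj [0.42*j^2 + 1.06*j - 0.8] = 0.84*j + 1.06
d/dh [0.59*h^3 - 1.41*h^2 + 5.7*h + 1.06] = 1.77*h^2 - 2.82*h + 5.7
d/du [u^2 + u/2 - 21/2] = 2*u + 1/2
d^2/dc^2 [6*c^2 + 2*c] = 12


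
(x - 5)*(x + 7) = x^2 + 2*x - 35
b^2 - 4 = (b - 2)*(b + 2)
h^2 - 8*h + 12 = (h - 6)*(h - 2)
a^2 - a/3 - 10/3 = (a - 2)*(a + 5/3)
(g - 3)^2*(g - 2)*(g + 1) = g^4 - 7*g^3 + 13*g^2 + 3*g - 18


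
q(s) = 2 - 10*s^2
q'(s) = -20*s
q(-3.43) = -115.65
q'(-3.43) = 68.60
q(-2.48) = -59.50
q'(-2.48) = 49.60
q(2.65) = -68.22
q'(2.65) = -53.00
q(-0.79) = -4.24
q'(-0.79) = 15.80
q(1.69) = -26.56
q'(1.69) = -33.80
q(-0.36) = 0.70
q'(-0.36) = 7.20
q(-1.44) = -18.74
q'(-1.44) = 28.80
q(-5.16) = -264.26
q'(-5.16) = 103.20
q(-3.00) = -88.00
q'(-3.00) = 60.00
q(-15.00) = -2248.00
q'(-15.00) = 300.00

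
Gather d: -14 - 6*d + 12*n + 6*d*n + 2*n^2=d*(6*n - 6) + 2*n^2 + 12*n - 14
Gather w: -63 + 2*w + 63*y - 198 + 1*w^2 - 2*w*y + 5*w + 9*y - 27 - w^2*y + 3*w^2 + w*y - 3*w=w^2*(4 - y) + w*(4 - y) + 72*y - 288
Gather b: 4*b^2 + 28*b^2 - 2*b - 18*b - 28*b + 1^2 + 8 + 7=32*b^2 - 48*b + 16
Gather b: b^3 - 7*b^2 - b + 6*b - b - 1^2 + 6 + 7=b^3 - 7*b^2 + 4*b + 12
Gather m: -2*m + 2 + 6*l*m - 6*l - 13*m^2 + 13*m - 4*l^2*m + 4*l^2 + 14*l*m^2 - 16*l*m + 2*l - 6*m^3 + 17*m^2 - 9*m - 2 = 4*l^2 - 4*l - 6*m^3 + m^2*(14*l + 4) + m*(-4*l^2 - 10*l + 2)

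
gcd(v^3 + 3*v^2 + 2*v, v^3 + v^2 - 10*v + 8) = 1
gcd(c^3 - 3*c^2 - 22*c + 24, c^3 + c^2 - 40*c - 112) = c + 4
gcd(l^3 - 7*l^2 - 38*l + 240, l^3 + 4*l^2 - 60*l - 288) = l^2 - 2*l - 48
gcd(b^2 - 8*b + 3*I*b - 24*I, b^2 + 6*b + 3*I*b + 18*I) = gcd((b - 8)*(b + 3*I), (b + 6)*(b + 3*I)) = b + 3*I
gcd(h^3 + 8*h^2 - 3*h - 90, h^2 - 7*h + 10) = 1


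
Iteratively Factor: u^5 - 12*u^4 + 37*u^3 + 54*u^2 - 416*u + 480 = (u - 4)*(u^4 - 8*u^3 + 5*u^2 + 74*u - 120) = (u - 5)*(u - 4)*(u^3 - 3*u^2 - 10*u + 24) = (u - 5)*(u - 4)*(u + 3)*(u^2 - 6*u + 8) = (u - 5)*(u - 4)^2*(u + 3)*(u - 2)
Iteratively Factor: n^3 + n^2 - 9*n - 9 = (n + 3)*(n^2 - 2*n - 3) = (n - 3)*(n + 3)*(n + 1)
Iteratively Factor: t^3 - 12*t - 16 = (t - 4)*(t^2 + 4*t + 4) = (t - 4)*(t + 2)*(t + 2)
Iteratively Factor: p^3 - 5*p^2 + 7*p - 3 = (p - 1)*(p^2 - 4*p + 3) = (p - 1)^2*(p - 3)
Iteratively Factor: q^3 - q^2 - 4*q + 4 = (q - 1)*(q^2 - 4) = (q - 2)*(q - 1)*(q + 2)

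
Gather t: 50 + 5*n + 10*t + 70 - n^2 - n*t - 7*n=-n^2 - 2*n + t*(10 - n) + 120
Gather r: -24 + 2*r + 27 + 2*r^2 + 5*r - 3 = 2*r^2 + 7*r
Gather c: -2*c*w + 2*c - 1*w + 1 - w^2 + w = c*(2 - 2*w) - w^2 + 1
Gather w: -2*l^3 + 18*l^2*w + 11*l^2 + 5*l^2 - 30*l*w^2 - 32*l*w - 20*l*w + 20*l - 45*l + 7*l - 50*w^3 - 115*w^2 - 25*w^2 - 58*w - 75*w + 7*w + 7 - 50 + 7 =-2*l^3 + 16*l^2 - 18*l - 50*w^3 + w^2*(-30*l - 140) + w*(18*l^2 - 52*l - 126) - 36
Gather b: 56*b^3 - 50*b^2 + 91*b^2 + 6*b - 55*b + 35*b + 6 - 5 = 56*b^3 + 41*b^2 - 14*b + 1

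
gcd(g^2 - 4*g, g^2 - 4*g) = g^2 - 4*g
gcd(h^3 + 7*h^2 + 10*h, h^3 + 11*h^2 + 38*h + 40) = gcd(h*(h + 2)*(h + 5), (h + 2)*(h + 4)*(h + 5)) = h^2 + 7*h + 10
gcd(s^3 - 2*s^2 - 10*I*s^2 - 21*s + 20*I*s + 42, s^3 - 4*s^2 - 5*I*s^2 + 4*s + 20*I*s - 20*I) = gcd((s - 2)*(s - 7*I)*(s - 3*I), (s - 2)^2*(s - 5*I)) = s - 2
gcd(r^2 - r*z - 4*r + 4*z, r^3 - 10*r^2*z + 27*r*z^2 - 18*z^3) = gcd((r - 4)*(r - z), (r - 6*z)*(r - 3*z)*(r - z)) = -r + z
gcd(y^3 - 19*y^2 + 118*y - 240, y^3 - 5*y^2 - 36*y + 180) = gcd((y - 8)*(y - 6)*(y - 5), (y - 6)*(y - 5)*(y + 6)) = y^2 - 11*y + 30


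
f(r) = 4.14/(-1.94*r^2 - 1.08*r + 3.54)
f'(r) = 4.14*(3.88*r + 1.08)/(-1.94*r^2 - 1.08*r + 3.54)^2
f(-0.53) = 1.16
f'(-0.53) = -0.32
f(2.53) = -0.36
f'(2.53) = 0.33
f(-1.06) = 1.65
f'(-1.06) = -2.00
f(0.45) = 1.56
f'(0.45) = 1.65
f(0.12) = 1.22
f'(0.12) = 0.56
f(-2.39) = -0.83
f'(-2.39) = -1.38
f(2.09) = -0.58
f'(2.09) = 0.74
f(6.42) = -0.05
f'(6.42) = 0.02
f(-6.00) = -0.07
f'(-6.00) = -0.03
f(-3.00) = -0.39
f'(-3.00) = -0.38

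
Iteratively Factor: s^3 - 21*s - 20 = (s + 1)*(s^2 - s - 20) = (s - 5)*(s + 1)*(s + 4)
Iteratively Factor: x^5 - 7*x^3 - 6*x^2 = (x + 2)*(x^4 - 2*x^3 - 3*x^2) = (x + 1)*(x + 2)*(x^3 - 3*x^2) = x*(x + 1)*(x + 2)*(x^2 - 3*x) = x*(x - 3)*(x + 1)*(x + 2)*(x)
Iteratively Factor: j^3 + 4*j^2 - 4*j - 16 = (j - 2)*(j^2 + 6*j + 8) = (j - 2)*(j + 2)*(j + 4)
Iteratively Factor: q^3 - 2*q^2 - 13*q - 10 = (q + 1)*(q^2 - 3*q - 10) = (q - 5)*(q + 1)*(q + 2)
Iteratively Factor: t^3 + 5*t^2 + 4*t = (t + 4)*(t^2 + t) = (t + 1)*(t + 4)*(t)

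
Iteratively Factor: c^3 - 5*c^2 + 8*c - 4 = (c - 2)*(c^2 - 3*c + 2) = (c - 2)*(c - 1)*(c - 2)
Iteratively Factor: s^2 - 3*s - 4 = (s - 4)*(s + 1)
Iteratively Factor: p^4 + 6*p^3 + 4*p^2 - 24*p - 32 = (p + 2)*(p^3 + 4*p^2 - 4*p - 16) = (p + 2)*(p + 4)*(p^2 - 4) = (p + 2)^2*(p + 4)*(p - 2)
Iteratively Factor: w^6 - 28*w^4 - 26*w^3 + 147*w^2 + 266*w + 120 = (w + 1)*(w^5 - w^4 - 27*w^3 + w^2 + 146*w + 120) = (w + 1)^2*(w^4 - 2*w^3 - 25*w^2 + 26*w + 120) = (w + 1)^2*(w + 2)*(w^3 - 4*w^2 - 17*w + 60) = (w + 1)^2*(w + 2)*(w + 4)*(w^2 - 8*w + 15) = (w - 3)*(w + 1)^2*(w + 2)*(w + 4)*(w - 5)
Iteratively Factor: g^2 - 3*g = (g - 3)*(g)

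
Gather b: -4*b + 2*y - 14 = -4*b + 2*y - 14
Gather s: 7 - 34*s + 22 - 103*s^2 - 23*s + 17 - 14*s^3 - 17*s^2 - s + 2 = -14*s^3 - 120*s^2 - 58*s + 48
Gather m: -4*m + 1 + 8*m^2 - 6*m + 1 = 8*m^2 - 10*m + 2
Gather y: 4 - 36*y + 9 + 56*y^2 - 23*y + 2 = 56*y^2 - 59*y + 15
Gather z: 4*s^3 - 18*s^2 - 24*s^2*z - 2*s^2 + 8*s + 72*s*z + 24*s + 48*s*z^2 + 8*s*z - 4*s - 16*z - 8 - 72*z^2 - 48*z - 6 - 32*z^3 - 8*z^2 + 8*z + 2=4*s^3 - 20*s^2 + 28*s - 32*z^3 + z^2*(48*s - 80) + z*(-24*s^2 + 80*s - 56) - 12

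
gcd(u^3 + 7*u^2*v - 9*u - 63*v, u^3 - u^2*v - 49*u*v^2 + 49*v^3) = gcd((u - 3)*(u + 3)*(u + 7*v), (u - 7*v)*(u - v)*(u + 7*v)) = u + 7*v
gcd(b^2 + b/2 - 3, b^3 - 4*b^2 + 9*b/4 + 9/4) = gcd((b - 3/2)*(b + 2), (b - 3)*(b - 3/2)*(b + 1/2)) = b - 3/2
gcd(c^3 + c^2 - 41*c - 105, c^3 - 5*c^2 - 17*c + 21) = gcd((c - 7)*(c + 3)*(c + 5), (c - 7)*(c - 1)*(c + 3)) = c^2 - 4*c - 21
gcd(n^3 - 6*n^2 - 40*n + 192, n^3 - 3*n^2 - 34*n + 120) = n^2 + 2*n - 24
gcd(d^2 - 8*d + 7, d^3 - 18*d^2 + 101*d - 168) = d - 7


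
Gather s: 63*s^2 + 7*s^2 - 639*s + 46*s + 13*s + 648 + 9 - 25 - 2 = 70*s^2 - 580*s + 630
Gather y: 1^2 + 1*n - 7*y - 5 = n - 7*y - 4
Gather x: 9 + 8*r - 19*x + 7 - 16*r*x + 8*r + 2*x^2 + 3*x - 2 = 16*r + 2*x^2 + x*(-16*r - 16) + 14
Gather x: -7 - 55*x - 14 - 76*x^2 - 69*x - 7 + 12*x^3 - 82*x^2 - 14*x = 12*x^3 - 158*x^2 - 138*x - 28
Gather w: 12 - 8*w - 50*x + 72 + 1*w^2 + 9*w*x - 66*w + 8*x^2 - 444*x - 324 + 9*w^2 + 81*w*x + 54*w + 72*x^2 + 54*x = 10*w^2 + w*(90*x - 20) + 80*x^2 - 440*x - 240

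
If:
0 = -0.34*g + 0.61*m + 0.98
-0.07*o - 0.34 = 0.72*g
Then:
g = -0.0972222222222222*o - 0.472222222222222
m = -0.0541894353369763*o - 1.86976320582878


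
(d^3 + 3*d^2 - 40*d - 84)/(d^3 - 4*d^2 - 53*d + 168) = (d^2 - 4*d - 12)/(d^2 - 11*d + 24)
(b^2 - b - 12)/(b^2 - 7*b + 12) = (b + 3)/(b - 3)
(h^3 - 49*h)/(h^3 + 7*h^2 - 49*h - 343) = h/(h + 7)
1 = 1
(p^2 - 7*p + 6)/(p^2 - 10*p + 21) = (p^2 - 7*p + 6)/(p^2 - 10*p + 21)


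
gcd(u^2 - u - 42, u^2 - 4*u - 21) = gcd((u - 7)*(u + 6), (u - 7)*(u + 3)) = u - 7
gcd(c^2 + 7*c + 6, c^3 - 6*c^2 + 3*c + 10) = c + 1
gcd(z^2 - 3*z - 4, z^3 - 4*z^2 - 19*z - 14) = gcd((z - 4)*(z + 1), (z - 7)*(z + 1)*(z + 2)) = z + 1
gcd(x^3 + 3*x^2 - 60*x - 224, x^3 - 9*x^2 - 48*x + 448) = x^2 - x - 56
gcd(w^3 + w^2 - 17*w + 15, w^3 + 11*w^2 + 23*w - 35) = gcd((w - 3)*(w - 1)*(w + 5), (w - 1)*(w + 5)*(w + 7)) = w^2 + 4*w - 5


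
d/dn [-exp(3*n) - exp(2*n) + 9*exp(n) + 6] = (-3*exp(2*n) - 2*exp(n) + 9)*exp(n)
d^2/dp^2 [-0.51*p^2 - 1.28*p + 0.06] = -1.02000000000000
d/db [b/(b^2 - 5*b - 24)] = (b^2 - b*(2*b - 5) - 5*b - 24)/(-b^2 + 5*b + 24)^2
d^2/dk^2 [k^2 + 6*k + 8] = 2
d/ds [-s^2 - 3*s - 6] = -2*s - 3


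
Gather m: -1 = -1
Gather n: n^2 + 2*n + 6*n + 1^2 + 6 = n^2 + 8*n + 7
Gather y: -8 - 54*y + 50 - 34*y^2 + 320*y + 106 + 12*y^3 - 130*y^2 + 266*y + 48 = 12*y^3 - 164*y^2 + 532*y + 196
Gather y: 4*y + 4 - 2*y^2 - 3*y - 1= -2*y^2 + y + 3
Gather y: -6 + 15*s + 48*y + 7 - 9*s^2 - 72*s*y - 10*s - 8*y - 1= -9*s^2 + 5*s + y*(40 - 72*s)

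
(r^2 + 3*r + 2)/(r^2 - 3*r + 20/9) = 9*(r^2 + 3*r + 2)/(9*r^2 - 27*r + 20)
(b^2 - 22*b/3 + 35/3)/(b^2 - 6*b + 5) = (b - 7/3)/(b - 1)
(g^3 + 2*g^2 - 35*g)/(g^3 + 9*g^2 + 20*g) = (g^2 + 2*g - 35)/(g^2 + 9*g + 20)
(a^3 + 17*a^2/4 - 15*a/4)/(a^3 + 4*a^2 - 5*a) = (a - 3/4)/(a - 1)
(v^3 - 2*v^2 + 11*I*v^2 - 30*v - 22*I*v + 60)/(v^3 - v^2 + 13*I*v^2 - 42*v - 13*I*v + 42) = (v^2 + v*(-2 + 5*I) - 10*I)/(v^2 + v*(-1 + 7*I) - 7*I)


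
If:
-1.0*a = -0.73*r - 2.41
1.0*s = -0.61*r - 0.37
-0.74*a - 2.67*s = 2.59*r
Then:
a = 2.02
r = -0.53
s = -0.05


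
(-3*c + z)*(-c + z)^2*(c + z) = -3*c^4 + 4*c^3*z + 2*c^2*z^2 - 4*c*z^3 + z^4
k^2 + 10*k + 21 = (k + 3)*(k + 7)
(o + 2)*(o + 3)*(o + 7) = o^3 + 12*o^2 + 41*o + 42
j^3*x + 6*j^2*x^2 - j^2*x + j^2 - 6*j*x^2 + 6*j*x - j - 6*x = (j - 1)*(j + 6*x)*(j*x + 1)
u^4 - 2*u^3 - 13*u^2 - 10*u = u*(u - 5)*(u + 1)*(u + 2)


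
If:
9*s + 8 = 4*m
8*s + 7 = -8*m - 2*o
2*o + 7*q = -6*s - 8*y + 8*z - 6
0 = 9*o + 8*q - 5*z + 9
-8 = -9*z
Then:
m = 1549/5272 - 144*y/659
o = 832*y/659 - 9739/5931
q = 7579/5931 - 936*y/659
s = -64*y/659 - 8995/11862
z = 8/9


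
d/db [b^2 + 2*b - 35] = 2*b + 2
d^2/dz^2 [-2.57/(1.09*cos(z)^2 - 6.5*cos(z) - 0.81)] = (-12.213668*(1 - cos(z)^2)^2 + 54.62535*cos(z)^3 - 123.765546*cos(z)^2 - 95.71965*cos(z) + 233.916774)/(-1.09*cos(z)^2 + 6.5*cos(z) + 0.81)^3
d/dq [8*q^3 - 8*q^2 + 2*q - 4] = 24*q^2 - 16*q + 2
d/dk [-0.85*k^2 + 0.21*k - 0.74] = 0.21 - 1.7*k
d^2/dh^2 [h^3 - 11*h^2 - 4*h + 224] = 6*h - 22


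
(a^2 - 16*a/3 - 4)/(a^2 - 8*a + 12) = (a + 2/3)/(a - 2)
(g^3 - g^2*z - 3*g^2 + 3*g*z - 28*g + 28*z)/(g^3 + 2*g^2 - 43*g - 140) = (g - z)/(g + 5)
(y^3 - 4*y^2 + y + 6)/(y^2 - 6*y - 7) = (y^2 - 5*y + 6)/(y - 7)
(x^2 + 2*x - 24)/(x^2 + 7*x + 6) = (x - 4)/(x + 1)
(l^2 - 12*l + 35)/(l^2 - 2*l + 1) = (l^2 - 12*l + 35)/(l^2 - 2*l + 1)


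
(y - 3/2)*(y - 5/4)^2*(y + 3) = y^4 - y^3 - 107*y^2/16 + 435*y/32 - 225/32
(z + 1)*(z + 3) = z^2 + 4*z + 3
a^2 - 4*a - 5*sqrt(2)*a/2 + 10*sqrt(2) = (a - 4)*(a - 5*sqrt(2)/2)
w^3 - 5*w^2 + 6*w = w*(w - 3)*(w - 2)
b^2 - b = b*(b - 1)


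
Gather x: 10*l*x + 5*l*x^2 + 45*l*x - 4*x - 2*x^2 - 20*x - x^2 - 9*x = x^2*(5*l - 3) + x*(55*l - 33)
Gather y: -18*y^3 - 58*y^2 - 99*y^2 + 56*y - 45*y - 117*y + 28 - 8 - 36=-18*y^3 - 157*y^2 - 106*y - 16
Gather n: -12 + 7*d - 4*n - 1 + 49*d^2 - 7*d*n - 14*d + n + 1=49*d^2 - 7*d + n*(-7*d - 3) - 12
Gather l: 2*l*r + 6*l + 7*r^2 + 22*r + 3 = l*(2*r + 6) + 7*r^2 + 22*r + 3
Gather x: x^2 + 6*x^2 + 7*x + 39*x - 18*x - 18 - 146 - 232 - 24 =7*x^2 + 28*x - 420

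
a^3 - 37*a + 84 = (a - 4)*(a - 3)*(a + 7)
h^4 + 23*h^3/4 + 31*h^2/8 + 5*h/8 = h*(h + 1/4)*(h + 1/2)*(h + 5)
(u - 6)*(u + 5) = u^2 - u - 30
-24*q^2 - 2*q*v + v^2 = (-6*q + v)*(4*q + v)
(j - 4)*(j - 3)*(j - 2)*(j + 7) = j^4 - 2*j^3 - 37*j^2 + 158*j - 168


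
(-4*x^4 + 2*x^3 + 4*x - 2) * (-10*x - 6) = 40*x^5 + 4*x^4 - 12*x^3 - 40*x^2 - 4*x + 12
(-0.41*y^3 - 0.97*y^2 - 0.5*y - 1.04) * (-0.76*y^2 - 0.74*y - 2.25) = 0.3116*y^5 + 1.0406*y^4 + 2.0203*y^3 + 3.3429*y^2 + 1.8946*y + 2.34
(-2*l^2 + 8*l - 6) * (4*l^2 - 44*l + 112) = -8*l^4 + 120*l^3 - 600*l^2 + 1160*l - 672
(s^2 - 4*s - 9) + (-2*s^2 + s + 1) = -s^2 - 3*s - 8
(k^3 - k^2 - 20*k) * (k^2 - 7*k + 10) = k^5 - 8*k^4 - 3*k^3 + 130*k^2 - 200*k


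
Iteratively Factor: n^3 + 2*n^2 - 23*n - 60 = (n + 4)*(n^2 - 2*n - 15) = (n + 3)*(n + 4)*(n - 5)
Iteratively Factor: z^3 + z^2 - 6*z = (z + 3)*(z^2 - 2*z) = z*(z + 3)*(z - 2)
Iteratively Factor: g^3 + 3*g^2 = (g)*(g^2 + 3*g) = g^2*(g + 3)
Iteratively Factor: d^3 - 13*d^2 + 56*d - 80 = (d - 4)*(d^2 - 9*d + 20) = (d - 4)^2*(d - 5)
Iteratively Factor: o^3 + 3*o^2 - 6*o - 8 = (o + 4)*(o^2 - o - 2) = (o + 1)*(o + 4)*(o - 2)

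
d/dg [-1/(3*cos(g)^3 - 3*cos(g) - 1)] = 3*(1 - 3*cos(g)^2)*sin(g)/(3*sin(g)^2*cos(g) + 1)^2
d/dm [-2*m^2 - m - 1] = -4*m - 1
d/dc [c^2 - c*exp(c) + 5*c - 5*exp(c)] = -c*exp(c) + 2*c - 6*exp(c) + 5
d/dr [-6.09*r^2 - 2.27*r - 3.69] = -12.18*r - 2.27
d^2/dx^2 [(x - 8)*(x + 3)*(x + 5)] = 6*x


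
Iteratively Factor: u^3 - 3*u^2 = (u)*(u^2 - 3*u) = u*(u - 3)*(u)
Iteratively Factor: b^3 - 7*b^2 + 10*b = (b - 5)*(b^2 - 2*b) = (b - 5)*(b - 2)*(b)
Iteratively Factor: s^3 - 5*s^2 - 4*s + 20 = (s - 2)*(s^2 - 3*s - 10) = (s - 5)*(s - 2)*(s + 2)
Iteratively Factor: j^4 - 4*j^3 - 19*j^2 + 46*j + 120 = (j + 2)*(j^3 - 6*j^2 - 7*j + 60) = (j + 2)*(j + 3)*(j^2 - 9*j + 20) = (j - 4)*(j + 2)*(j + 3)*(j - 5)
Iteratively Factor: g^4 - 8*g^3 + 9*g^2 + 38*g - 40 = (g - 5)*(g^3 - 3*g^2 - 6*g + 8) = (g - 5)*(g - 1)*(g^2 - 2*g - 8) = (g - 5)*(g - 4)*(g - 1)*(g + 2)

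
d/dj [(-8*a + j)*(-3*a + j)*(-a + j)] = 35*a^2 - 24*a*j + 3*j^2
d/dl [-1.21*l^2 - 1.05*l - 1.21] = -2.42*l - 1.05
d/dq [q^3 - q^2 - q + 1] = 3*q^2 - 2*q - 1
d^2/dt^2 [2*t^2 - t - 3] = 4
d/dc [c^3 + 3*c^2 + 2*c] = 3*c^2 + 6*c + 2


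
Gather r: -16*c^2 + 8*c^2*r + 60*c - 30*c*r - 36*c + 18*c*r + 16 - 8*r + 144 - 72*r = -16*c^2 + 24*c + r*(8*c^2 - 12*c - 80) + 160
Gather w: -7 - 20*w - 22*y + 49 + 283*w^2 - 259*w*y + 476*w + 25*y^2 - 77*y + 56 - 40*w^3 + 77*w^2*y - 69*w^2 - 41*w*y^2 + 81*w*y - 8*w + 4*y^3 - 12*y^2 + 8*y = -40*w^3 + w^2*(77*y + 214) + w*(-41*y^2 - 178*y + 448) + 4*y^3 + 13*y^2 - 91*y + 98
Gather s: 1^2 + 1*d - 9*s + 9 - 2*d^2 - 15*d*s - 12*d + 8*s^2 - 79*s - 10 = -2*d^2 - 11*d + 8*s^2 + s*(-15*d - 88)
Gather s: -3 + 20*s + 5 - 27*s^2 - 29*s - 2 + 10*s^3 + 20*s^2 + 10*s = 10*s^3 - 7*s^2 + s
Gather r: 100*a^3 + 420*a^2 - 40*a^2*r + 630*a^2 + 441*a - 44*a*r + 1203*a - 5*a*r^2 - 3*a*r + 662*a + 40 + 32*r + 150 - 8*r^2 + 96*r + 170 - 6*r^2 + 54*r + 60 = 100*a^3 + 1050*a^2 + 2306*a + r^2*(-5*a - 14) + r*(-40*a^2 - 47*a + 182) + 420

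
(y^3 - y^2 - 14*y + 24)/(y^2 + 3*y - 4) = (y^2 - 5*y + 6)/(y - 1)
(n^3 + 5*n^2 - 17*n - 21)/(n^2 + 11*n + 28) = (n^2 - 2*n - 3)/(n + 4)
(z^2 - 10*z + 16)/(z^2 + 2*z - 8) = (z - 8)/(z + 4)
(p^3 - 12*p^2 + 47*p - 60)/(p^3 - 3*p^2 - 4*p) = (p^2 - 8*p + 15)/(p*(p + 1))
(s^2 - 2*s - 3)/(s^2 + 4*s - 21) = (s + 1)/(s + 7)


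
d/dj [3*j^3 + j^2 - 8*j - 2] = 9*j^2 + 2*j - 8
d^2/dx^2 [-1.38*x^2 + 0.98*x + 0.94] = -2.76000000000000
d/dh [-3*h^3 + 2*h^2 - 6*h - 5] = -9*h^2 + 4*h - 6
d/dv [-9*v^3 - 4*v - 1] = -27*v^2 - 4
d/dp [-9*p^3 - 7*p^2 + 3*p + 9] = -27*p^2 - 14*p + 3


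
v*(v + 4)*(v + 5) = v^3 + 9*v^2 + 20*v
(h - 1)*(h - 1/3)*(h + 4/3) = h^3 - 13*h/9 + 4/9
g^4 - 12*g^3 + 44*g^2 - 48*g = g*(g - 6)*(g - 4)*(g - 2)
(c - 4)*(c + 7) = c^2 + 3*c - 28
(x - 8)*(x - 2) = x^2 - 10*x + 16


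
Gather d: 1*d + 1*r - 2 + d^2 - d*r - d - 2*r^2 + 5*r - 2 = d^2 - d*r - 2*r^2 + 6*r - 4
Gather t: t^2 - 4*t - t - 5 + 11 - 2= t^2 - 5*t + 4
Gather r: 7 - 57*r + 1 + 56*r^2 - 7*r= 56*r^2 - 64*r + 8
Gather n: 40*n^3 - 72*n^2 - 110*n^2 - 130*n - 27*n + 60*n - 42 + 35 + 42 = 40*n^3 - 182*n^2 - 97*n + 35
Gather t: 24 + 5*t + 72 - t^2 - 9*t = -t^2 - 4*t + 96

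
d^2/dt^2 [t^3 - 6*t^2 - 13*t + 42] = 6*t - 12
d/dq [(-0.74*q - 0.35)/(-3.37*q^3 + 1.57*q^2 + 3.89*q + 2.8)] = (-4.9876*q^3 - 2.3767*q^2 + 1.099*q - 0.7105)/(11.3569*q^6 - 10.5818*q^5 - 23.7537*q^4 - 6.6574*q^3 + 23.9241*q^2 + 21.784*q + 7.84)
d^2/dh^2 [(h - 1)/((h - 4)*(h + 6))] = 2*(h^3 - 3*h^2 + 66*h + 20)/(h^6 + 6*h^5 - 60*h^4 - 280*h^3 + 1440*h^2 + 3456*h - 13824)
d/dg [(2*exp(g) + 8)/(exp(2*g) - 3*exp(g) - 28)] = -2*exp(g)/(exp(2*g) - 14*exp(g) + 49)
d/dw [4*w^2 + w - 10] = 8*w + 1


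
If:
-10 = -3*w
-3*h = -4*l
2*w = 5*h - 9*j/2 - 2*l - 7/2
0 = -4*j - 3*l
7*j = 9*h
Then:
No Solution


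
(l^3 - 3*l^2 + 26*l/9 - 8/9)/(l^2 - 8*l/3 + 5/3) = (9*l^2 - 18*l + 8)/(3*(3*l - 5))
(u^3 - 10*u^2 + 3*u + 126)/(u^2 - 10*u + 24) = (u^2 - 4*u - 21)/(u - 4)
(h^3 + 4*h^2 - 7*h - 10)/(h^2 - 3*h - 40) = (h^2 - h - 2)/(h - 8)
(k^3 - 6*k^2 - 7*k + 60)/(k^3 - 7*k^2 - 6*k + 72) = (k - 5)/(k - 6)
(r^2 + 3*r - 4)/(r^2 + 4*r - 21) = (r^2 + 3*r - 4)/(r^2 + 4*r - 21)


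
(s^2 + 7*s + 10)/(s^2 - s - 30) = (s + 2)/(s - 6)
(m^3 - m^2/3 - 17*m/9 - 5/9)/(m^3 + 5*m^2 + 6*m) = (9*m^3 - 3*m^2 - 17*m - 5)/(9*m*(m^2 + 5*m + 6))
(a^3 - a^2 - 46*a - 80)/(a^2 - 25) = (a^2 - 6*a - 16)/(a - 5)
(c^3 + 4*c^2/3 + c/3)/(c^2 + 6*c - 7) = c*(3*c^2 + 4*c + 1)/(3*(c^2 + 6*c - 7))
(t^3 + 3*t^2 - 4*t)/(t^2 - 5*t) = (t^2 + 3*t - 4)/(t - 5)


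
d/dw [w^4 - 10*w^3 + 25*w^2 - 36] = 2*w*(2*w^2 - 15*w + 25)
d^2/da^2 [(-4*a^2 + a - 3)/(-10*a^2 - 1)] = 4*(-50*a^3 + 390*a^2 + 15*a - 13)/(1000*a^6 + 300*a^4 + 30*a^2 + 1)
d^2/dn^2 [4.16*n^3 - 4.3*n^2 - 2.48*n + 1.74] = 24.96*n - 8.6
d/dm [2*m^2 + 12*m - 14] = 4*m + 12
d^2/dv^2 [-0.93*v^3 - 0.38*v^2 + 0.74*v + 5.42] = -5.58*v - 0.76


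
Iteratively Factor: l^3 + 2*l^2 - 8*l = (l)*(l^2 + 2*l - 8) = l*(l + 4)*(l - 2)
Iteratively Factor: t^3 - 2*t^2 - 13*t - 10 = (t + 2)*(t^2 - 4*t - 5) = (t + 1)*(t + 2)*(t - 5)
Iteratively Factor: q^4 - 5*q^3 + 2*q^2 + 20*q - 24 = (q - 3)*(q^3 - 2*q^2 - 4*q + 8) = (q - 3)*(q + 2)*(q^2 - 4*q + 4) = (q - 3)*(q - 2)*(q + 2)*(q - 2)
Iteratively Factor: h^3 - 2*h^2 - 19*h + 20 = (h - 5)*(h^2 + 3*h - 4) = (h - 5)*(h + 4)*(h - 1)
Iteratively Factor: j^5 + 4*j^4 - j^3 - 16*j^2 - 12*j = (j + 1)*(j^4 + 3*j^3 - 4*j^2 - 12*j) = (j + 1)*(j + 3)*(j^3 - 4*j) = (j + 1)*(j + 2)*(j + 3)*(j^2 - 2*j) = j*(j + 1)*(j + 2)*(j + 3)*(j - 2)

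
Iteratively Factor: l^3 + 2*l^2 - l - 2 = (l + 1)*(l^2 + l - 2) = (l - 1)*(l + 1)*(l + 2)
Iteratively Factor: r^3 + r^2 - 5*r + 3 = (r - 1)*(r^2 + 2*r - 3) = (r - 1)*(r + 3)*(r - 1)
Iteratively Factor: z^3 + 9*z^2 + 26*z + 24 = (z + 3)*(z^2 + 6*z + 8) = (z + 3)*(z + 4)*(z + 2)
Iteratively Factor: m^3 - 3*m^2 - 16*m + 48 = (m - 3)*(m^2 - 16) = (m - 4)*(m - 3)*(m + 4)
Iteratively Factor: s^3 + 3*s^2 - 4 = (s - 1)*(s^2 + 4*s + 4) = (s - 1)*(s + 2)*(s + 2)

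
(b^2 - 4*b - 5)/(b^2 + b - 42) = (b^2 - 4*b - 5)/(b^2 + b - 42)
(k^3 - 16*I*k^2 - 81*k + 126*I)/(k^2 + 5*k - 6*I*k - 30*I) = (k^2 - 10*I*k - 21)/(k + 5)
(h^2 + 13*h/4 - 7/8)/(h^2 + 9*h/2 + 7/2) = (h - 1/4)/(h + 1)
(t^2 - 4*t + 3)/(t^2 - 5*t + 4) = (t - 3)/(t - 4)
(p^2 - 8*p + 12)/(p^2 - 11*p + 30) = (p - 2)/(p - 5)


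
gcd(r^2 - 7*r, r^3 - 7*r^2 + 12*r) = r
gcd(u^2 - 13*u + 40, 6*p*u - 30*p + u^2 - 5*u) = u - 5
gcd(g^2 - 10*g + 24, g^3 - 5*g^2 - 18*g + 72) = g - 6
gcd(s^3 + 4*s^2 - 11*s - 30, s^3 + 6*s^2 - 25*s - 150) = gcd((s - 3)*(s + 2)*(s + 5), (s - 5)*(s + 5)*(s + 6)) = s + 5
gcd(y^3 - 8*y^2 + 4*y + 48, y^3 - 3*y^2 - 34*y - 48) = y + 2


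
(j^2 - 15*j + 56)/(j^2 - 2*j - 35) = (j - 8)/(j + 5)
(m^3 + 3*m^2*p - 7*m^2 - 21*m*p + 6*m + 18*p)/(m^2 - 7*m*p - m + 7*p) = (-m^2 - 3*m*p + 6*m + 18*p)/(-m + 7*p)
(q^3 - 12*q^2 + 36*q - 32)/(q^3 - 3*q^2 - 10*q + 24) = (q^2 - 10*q + 16)/(q^2 - q - 12)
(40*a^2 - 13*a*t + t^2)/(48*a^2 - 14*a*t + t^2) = (-5*a + t)/(-6*a + t)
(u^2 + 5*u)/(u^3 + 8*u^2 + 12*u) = (u + 5)/(u^2 + 8*u + 12)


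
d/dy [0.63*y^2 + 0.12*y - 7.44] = 1.26*y + 0.12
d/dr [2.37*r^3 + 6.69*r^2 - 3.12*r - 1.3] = 7.11*r^2 + 13.38*r - 3.12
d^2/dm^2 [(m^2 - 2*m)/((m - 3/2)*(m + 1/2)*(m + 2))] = 32*(4*m^6 - 24*m^5 + 9*m^4 + 23*m^3 - 54*m^2 - 36*m + 42)/(64*m^9 + 192*m^8 - 336*m^7 - 1280*m^6 + 348*m^5 + 2748*m^4 + 685*m^3 - 1746*m^2 - 1188*m - 216)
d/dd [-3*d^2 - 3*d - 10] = -6*d - 3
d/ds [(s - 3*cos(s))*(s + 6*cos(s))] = -3*s*sin(s) + 2*s + 18*sin(2*s) + 3*cos(s)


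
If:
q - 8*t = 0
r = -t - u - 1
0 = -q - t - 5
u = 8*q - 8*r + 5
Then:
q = -40/9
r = -271/63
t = -5/9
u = 27/7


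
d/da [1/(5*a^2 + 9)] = -10*a/(5*a^2 + 9)^2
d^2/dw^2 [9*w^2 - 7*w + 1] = 18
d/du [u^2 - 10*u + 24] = 2*u - 10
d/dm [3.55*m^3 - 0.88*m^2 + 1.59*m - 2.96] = 10.65*m^2 - 1.76*m + 1.59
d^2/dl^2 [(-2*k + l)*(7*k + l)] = 2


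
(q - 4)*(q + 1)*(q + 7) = q^3 + 4*q^2 - 25*q - 28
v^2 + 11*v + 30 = (v + 5)*(v + 6)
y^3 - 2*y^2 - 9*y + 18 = (y - 3)*(y - 2)*(y + 3)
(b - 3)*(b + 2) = b^2 - b - 6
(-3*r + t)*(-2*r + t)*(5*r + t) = 30*r^3 - 19*r^2*t + t^3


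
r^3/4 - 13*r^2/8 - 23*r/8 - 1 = (r/4 + 1/4)*(r - 8)*(r + 1/2)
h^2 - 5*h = h*(h - 5)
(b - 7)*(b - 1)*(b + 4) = b^3 - 4*b^2 - 25*b + 28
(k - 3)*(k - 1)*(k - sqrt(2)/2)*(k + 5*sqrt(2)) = k^4 - 4*k^3 + 9*sqrt(2)*k^3/2 - 18*sqrt(2)*k^2 - 2*k^2 + 27*sqrt(2)*k/2 + 20*k - 15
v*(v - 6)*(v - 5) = v^3 - 11*v^2 + 30*v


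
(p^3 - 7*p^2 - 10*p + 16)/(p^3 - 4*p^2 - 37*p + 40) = (p + 2)/(p + 5)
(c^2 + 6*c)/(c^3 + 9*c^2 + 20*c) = (c + 6)/(c^2 + 9*c + 20)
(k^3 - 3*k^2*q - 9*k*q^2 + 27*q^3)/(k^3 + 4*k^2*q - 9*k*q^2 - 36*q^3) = (k - 3*q)/(k + 4*q)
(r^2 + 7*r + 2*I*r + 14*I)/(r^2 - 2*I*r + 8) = (r + 7)/(r - 4*I)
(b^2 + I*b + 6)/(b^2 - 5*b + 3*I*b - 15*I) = (b - 2*I)/(b - 5)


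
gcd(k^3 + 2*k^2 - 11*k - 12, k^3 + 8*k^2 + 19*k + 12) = k^2 + 5*k + 4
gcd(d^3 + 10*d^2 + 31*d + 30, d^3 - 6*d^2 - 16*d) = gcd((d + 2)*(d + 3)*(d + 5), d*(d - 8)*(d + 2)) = d + 2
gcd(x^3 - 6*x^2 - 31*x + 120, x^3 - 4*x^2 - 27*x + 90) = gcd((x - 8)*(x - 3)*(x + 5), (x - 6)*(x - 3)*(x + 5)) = x^2 + 2*x - 15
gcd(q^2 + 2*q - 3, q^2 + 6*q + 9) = q + 3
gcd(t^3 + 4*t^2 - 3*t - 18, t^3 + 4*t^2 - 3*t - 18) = t^3 + 4*t^2 - 3*t - 18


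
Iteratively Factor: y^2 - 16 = (y + 4)*(y - 4)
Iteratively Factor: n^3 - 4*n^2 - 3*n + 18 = (n - 3)*(n^2 - n - 6) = (n - 3)^2*(n + 2)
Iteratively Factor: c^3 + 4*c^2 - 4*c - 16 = (c - 2)*(c^2 + 6*c + 8) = (c - 2)*(c + 4)*(c + 2)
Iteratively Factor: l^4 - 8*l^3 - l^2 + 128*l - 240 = (l - 3)*(l^3 - 5*l^2 - 16*l + 80) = (l - 5)*(l - 3)*(l^2 - 16) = (l - 5)*(l - 4)*(l - 3)*(l + 4)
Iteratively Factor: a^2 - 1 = (a - 1)*(a + 1)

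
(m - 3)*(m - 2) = m^2 - 5*m + 6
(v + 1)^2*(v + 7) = v^3 + 9*v^2 + 15*v + 7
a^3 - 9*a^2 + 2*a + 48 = (a - 8)*(a - 3)*(a + 2)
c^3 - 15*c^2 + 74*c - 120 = (c - 6)*(c - 5)*(c - 4)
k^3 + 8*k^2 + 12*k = k*(k + 2)*(k + 6)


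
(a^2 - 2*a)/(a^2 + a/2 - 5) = 2*a/(2*a + 5)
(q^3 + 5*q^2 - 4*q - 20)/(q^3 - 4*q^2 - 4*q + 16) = (q + 5)/(q - 4)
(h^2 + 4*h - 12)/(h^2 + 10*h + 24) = (h - 2)/(h + 4)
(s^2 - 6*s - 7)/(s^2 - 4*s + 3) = (s^2 - 6*s - 7)/(s^2 - 4*s + 3)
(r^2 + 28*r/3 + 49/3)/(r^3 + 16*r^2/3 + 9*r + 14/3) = (r + 7)/(r^2 + 3*r + 2)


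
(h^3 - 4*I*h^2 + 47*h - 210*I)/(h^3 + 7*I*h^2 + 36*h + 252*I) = (h - 5*I)/(h + 6*I)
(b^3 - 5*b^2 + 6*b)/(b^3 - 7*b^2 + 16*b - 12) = b/(b - 2)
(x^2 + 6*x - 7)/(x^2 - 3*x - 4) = (-x^2 - 6*x + 7)/(-x^2 + 3*x + 4)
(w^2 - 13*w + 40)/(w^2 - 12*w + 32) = (w - 5)/(w - 4)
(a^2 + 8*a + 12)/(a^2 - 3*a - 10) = (a + 6)/(a - 5)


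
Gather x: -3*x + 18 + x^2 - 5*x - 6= x^2 - 8*x + 12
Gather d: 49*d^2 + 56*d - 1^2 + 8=49*d^2 + 56*d + 7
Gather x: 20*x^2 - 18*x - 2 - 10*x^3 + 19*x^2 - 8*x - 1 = -10*x^3 + 39*x^2 - 26*x - 3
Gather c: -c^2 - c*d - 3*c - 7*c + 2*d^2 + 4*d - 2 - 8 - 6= -c^2 + c*(-d - 10) + 2*d^2 + 4*d - 16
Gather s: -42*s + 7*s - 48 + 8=-35*s - 40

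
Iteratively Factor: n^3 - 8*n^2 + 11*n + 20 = (n - 4)*(n^2 - 4*n - 5) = (n - 5)*(n - 4)*(n + 1)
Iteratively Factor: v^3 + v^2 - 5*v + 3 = (v - 1)*(v^2 + 2*v - 3) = (v - 1)*(v + 3)*(v - 1)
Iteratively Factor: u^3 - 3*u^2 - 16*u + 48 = (u - 4)*(u^2 + u - 12) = (u - 4)*(u + 4)*(u - 3)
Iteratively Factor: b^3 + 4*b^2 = (b)*(b^2 + 4*b) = b*(b + 4)*(b)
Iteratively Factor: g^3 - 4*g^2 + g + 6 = (g - 2)*(g^2 - 2*g - 3) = (g - 2)*(g + 1)*(g - 3)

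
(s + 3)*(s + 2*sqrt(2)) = s^2 + 2*sqrt(2)*s + 3*s + 6*sqrt(2)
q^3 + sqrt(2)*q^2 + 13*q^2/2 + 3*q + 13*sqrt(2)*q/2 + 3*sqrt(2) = (q + 1/2)*(q + 6)*(q + sqrt(2))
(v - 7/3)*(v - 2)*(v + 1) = v^3 - 10*v^2/3 + v/3 + 14/3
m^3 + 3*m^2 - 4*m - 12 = (m - 2)*(m + 2)*(m + 3)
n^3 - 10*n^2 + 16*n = n*(n - 8)*(n - 2)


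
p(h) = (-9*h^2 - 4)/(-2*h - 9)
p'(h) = -18*h/(-2*h - 9) + 2*(-9*h^2 - 4)/(-2*h - 9)^2 = 2*(9*h^2 + 81*h - 4)/(4*h^2 + 36*h + 81)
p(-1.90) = 7.02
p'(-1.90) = -9.28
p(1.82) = 2.67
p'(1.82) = 2.17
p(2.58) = 4.51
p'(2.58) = 2.64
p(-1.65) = 5.00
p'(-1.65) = -6.97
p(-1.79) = 6.06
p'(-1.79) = -8.18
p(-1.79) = 6.06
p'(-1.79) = -8.18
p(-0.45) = 0.72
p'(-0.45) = -1.18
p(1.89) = 2.83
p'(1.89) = 2.22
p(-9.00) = -81.44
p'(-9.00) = -0.10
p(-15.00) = -96.62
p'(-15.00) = 3.66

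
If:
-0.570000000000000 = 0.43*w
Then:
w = -1.33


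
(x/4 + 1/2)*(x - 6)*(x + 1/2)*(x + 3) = x^4/4 - x^3/8 - 49*x^2/8 - 12*x - 9/2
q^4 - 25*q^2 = q^2*(q - 5)*(q + 5)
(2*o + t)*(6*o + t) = 12*o^2 + 8*o*t + t^2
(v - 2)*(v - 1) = v^2 - 3*v + 2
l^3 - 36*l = l*(l - 6)*(l + 6)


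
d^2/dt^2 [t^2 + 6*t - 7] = 2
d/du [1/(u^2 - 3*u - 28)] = (3 - 2*u)/(-u^2 + 3*u + 28)^2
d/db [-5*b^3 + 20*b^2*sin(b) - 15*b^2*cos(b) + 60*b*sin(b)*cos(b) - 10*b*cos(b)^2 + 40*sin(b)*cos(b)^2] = 15*b^2*sin(b) + 20*b^2*cos(b) - 15*b^2 + 40*b*sin(b) + 10*b*sin(2*b) - 30*b*cos(b) + 60*b*cos(2*b) + 30*sin(2*b) + 10*cos(b) - 5*cos(2*b) + 30*cos(3*b) - 5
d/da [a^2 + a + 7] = 2*a + 1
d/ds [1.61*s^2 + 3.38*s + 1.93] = 3.22*s + 3.38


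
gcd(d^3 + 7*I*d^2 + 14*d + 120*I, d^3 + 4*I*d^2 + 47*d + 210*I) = d^2 + 11*I*d - 30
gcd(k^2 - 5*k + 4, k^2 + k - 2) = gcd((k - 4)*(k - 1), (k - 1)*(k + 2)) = k - 1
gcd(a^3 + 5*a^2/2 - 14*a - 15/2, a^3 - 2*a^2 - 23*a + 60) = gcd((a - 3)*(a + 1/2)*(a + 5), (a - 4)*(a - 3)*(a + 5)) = a^2 + 2*a - 15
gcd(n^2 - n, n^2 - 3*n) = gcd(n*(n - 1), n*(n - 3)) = n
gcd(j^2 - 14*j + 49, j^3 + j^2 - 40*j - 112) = j - 7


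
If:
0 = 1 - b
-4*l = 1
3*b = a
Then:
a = 3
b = 1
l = -1/4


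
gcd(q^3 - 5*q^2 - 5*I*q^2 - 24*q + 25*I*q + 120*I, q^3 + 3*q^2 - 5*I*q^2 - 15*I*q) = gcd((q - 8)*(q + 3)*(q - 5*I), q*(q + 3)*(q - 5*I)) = q^2 + q*(3 - 5*I) - 15*I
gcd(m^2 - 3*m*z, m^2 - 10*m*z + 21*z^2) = -m + 3*z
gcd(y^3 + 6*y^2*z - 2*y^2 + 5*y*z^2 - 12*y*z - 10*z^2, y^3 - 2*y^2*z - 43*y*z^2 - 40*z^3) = y^2 + 6*y*z + 5*z^2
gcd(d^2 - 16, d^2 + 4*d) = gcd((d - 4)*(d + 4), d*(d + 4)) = d + 4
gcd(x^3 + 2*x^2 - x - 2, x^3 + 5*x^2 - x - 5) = x^2 - 1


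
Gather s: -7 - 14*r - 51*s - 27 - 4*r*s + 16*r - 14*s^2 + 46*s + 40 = 2*r - 14*s^2 + s*(-4*r - 5) + 6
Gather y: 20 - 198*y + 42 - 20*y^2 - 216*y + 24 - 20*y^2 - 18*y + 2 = -40*y^2 - 432*y + 88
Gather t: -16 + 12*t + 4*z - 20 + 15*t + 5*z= 27*t + 9*z - 36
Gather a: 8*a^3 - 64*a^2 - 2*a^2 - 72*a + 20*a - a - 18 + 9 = 8*a^3 - 66*a^2 - 53*a - 9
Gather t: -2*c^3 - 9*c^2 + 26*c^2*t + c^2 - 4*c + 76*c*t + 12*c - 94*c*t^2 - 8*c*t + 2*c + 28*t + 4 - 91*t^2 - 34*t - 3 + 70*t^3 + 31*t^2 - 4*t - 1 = -2*c^3 - 8*c^2 + 10*c + 70*t^3 + t^2*(-94*c - 60) + t*(26*c^2 + 68*c - 10)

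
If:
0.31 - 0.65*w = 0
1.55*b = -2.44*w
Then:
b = -0.75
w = 0.48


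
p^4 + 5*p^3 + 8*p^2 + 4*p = p*(p + 1)*(p + 2)^2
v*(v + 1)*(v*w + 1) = v^3*w + v^2*w + v^2 + v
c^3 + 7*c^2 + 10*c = c*(c + 2)*(c + 5)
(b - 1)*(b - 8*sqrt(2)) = b^2 - 8*sqrt(2)*b - b + 8*sqrt(2)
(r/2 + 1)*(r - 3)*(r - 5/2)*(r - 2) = r^4/2 - 11*r^3/4 + 7*r^2/4 + 11*r - 15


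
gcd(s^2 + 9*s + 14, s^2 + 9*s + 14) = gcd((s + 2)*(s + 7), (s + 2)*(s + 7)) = s^2 + 9*s + 14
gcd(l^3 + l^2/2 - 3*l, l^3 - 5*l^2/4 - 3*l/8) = l^2 - 3*l/2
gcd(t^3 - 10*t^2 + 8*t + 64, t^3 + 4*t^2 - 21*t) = 1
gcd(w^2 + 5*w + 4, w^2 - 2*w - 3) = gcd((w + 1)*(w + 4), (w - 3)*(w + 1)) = w + 1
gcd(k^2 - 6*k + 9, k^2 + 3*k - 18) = k - 3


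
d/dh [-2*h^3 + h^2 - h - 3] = -6*h^2 + 2*h - 1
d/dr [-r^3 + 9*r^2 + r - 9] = -3*r^2 + 18*r + 1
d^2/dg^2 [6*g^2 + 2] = 12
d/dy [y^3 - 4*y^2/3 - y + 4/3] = 3*y^2 - 8*y/3 - 1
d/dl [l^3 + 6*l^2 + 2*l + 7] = 3*l^2 + 12*l + 2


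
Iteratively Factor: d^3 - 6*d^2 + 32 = (d + 2)*(d^2 - 8*d + 16) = (d - 4)*(d + 2)*(d - 4)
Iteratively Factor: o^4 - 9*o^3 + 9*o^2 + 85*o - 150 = (o - 5)*(o^3 - 4*o^2 - 11*o + 30) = (o - 5)*(o - 2)*(o^2 - 2*o - 15) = (o - 5)^2*(o - 2)*(o + 3)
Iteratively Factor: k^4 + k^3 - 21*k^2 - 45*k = (k)*(k^3 + k^2 - 21*k - 45) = k*(k + 3)*(k^2 - 2*k - 15) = k*(k - 5)*(k + 3)*(k + 3)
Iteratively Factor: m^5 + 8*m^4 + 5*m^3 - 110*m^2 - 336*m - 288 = (m - 4)*(m^4 + 12*m^3 + 53*m^2 + 102*m + 72) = (m - 4)*(m + 4)*(m^3 + 8*m^2 + 21*m + 18) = (m - 4)*(m + 2)*(m + 4)*(m^2 + 6*m + 9) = (m - 4)*(m + 2)*(m + 3)*(m + 4)*(m + 3)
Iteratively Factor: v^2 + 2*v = (v + 2)*(v)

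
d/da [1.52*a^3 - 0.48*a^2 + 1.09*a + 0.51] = 4.56*a^2 - 0.96*a + 1.09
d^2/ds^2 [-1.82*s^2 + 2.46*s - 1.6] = -3.64000000000000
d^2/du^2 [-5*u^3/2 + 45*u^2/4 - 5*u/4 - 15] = 45/2 - 15*u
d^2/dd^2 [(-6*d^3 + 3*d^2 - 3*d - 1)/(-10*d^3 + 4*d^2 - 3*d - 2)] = 2*(-60*d^6 + 360*d^5 - 210*d^4 + 124*d^3 - 186*d^2 + 48*d - 13)/(1000*d^9 - 1200*d^8 + 1380*d^7 - 184*d^6 - 66*d^5 + 348*d^4 + 3*d^3 + 6*d^2 + 36*d + 8)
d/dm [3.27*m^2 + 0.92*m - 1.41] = 6.54*m + 0.92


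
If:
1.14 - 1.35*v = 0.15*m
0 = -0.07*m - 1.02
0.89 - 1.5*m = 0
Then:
No Solution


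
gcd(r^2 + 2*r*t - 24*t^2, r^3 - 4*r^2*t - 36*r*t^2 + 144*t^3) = r^2 + 2*r*t - 24*t^2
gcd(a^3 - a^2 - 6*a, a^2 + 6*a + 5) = 1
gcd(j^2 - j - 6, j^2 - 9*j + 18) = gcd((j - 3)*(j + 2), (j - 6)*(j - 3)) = j - 3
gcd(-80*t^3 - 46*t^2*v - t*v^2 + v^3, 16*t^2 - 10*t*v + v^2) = 8*t - v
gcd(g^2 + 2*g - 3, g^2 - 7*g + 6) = g - 1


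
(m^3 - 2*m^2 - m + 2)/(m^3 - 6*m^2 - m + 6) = (m - 2)/(m - 6)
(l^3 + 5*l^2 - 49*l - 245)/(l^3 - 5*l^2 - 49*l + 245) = (l + 5)/(l - 5)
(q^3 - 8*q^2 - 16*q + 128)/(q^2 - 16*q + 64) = (q^2 - 16)/(q - 8)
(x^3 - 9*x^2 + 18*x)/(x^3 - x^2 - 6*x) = (x - 6)/(x + 2)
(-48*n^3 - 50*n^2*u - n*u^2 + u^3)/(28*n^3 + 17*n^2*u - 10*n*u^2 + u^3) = (-48*n^2 - 2*n*u + u^2)/(28*n^2 - 11*n*u + u^2)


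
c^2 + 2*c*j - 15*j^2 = (c - 3*j)*(c + 5*j)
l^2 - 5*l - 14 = (l - 7)*(l + 2)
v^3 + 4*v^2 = v^2*(v + 4)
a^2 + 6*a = a*(a + 6)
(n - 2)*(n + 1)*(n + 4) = n^3 + 3*n^2 - 6*n - 8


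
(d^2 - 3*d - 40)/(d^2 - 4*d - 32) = (d + 5)/(d + 4)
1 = 1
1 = 1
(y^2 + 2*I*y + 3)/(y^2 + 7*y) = (y^2 + 2*I*y + 3)/(y*(y + 7))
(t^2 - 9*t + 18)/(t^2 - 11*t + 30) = (t - 3)/(t - 5)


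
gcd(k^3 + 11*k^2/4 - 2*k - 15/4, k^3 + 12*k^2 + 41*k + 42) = k + 3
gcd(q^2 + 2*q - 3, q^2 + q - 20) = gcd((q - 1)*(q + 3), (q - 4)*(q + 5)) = 1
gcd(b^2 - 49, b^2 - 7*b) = b - 7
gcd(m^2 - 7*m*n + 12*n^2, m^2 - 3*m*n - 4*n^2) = m - 4*n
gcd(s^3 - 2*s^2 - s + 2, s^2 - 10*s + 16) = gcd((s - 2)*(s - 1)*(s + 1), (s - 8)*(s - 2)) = s - 2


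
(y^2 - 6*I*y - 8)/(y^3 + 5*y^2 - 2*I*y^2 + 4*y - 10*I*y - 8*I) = (y - 4*I)/(y^2 + 5*y + 4)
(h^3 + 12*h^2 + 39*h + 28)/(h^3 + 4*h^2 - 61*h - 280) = (h^2 + 5*h + 4)/(h^2 - 3*h - 40)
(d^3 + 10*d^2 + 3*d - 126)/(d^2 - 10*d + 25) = (d^3 + 10*d^2 + 3*d - 126)/(d^2 - 10*d + 25)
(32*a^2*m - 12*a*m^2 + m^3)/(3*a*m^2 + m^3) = (32*a^2 - 12*a*m + m^2)/(m*(3*a + m))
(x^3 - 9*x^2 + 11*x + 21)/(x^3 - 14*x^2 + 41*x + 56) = (x - 3)/(x - 8)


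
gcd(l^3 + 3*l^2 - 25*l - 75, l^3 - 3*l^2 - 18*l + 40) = l - 5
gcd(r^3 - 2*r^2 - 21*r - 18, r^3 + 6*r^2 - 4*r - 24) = 1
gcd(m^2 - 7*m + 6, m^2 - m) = m - 1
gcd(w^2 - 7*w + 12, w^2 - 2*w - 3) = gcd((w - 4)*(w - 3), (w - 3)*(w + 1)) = w - 3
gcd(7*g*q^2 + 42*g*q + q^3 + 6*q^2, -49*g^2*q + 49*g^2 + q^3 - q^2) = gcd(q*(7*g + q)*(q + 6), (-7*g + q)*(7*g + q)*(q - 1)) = 7*g + q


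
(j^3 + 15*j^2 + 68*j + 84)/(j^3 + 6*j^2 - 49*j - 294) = (j + 2)/(j - 7)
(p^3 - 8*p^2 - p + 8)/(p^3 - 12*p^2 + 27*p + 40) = (p - 1)/(p - 5)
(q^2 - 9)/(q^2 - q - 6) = (q + 3)/(q + 2)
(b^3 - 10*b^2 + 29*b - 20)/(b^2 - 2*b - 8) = (b^2 - 6*b + 5)/(b + 2)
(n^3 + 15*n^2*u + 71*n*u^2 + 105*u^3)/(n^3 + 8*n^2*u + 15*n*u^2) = (n + 7*u)/n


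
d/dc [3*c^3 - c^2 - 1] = c*(9*c - 2)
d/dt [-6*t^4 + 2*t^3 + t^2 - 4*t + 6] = -24*t^3 + 6*t^2 + 2*t - 4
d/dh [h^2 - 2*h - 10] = 2*h - 2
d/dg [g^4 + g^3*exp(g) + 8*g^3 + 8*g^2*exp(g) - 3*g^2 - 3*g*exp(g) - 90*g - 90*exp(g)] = g^3*exp(g) + 4*g^3 + 11*g^2*exp(g) + 24*g^2 + 13*g*exp(g) - 6*g - 93*exp(g) - 90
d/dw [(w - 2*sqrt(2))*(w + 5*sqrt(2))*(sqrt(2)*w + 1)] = 3*sqrt(2)*w^2 + 14*w - 17*sqrt(2)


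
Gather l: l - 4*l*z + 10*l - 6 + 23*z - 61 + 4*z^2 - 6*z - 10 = l*(11 - 4*z) + 4*z^2 + 17*z - 77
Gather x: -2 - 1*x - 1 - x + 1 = -2*x - 2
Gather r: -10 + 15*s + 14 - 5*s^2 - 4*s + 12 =-5*s^2 + 11*s + 16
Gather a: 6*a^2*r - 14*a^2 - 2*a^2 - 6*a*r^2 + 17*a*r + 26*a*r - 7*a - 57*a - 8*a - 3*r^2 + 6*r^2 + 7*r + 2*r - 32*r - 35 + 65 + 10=a^2*(6*r - 16) + a*(-6*r^2 + 43*r - 72) + 3*r^2 - 23*r + 40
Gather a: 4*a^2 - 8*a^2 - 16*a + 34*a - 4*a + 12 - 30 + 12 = -4*a^2 + 14*a - 6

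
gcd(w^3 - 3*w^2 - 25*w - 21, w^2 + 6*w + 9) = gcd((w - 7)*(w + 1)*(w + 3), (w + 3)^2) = w + 3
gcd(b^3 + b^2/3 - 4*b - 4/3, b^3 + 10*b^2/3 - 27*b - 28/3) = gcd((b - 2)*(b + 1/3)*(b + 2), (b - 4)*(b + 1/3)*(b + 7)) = b + 1/3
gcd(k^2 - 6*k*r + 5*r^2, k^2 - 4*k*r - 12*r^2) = 1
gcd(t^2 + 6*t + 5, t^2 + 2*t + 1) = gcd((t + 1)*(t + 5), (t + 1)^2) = t + 1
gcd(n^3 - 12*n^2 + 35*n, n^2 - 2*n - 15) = n - 5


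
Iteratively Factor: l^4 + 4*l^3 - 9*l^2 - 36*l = (l - 3)*(l^3 + 7*l^2 + 12*l) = (l - 3)*(l + 4)*(l^2 + 3*l) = (l - 3)*(l + 3)*(l + 4)*(l)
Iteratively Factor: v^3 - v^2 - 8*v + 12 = (v + 3)*(v^2 - 4*v + 4) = (v - 2)*(v + 3)*(v - 2)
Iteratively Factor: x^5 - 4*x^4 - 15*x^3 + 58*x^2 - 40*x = (x - 5)*(x^4 + x^3 - 10*x^2 + 8*x) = (x - 5)*(x - 2)*(x^3 + 3*x^2 - 4*x) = (x - 5)*(x - 2)*(x + 4)*(x^2 - x) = x*(x - 5)*(x - 2)*(x + 4)*(x - 1)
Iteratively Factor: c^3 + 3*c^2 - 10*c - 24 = (c - 3)*(c^2 + 6*c + 8) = (c - 3)*(c + 2)*(c + 4)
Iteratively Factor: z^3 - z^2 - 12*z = (z)*(z^2 - z - 12) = z*(z - 4)*(z + 3)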